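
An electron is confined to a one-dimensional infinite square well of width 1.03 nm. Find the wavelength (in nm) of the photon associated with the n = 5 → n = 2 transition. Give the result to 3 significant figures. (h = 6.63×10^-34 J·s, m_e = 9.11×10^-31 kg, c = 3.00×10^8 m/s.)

E_1 = h²/(8m_eL²) = 5.685×10^-20 J, so ΔE = (5² − 2²)E_1 = 1.194×10^-18 J.
λ = hc/ΔE = (6.63×10^-34·3.00×10^8)/1.194×10^-18 = 1.67×10^-7 m = 167 nm.

λ = 167 nm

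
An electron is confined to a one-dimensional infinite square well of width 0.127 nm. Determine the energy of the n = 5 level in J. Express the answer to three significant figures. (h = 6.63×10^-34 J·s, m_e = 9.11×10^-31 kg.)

For an infinite well E_n = n²h²/(8m_eL²), so E_1 = h²/(8m_eL²) = (6.63×10^-34)²/(8·9.11×10^-31·(1.27×10^-10 m)²) = 3.739×10^-18 J.
Then E_5 = 5²·E_1 = 25·3.739×10^-18 J = 9.35×10^-17 J.

E_5 = 9.35×10^-17 J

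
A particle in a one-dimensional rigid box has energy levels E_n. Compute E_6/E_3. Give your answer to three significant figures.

4.00

E_n ∝ n², so E_6/E_3 = 6²/3² = 36/9 = 4.00.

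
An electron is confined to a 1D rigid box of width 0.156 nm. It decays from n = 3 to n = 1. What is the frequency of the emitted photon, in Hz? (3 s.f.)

E_1 = h²/(8m_eL²) = 2.476×10^-18 J and ΔE = (3² − 1²)E_1 = 1.981×10^-17 J.
f = ΔE/h = 1.981×10^-17/6.626×10^-34 = 2.99×10^16 Hz.

f = 2.99×10^16 Hz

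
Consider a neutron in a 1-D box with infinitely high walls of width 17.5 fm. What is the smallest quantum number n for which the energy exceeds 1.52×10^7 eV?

E_1 = h²/(8m_nL²) = 1.070×10^-13 J = 6.679×10^5 eV.
Need n² > 1.52×10^7/6.679×10^5 = 22.76, i.e. n > 4.771.
The smallest integer satisfying this is n = 5.

n = 5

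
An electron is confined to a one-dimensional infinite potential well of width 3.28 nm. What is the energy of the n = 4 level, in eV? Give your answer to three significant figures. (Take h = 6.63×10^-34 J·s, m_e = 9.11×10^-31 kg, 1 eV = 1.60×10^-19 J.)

For an infinite well E_n = n²h²/(8m_eL²), so E_1 = h²/(8m_eL²) = (6.63×10^-34)²/(8·9.11×10^-31·(3.28×10^-9 m)²) = 5.606×10^-21 J.
Then E_4 = 4²·E_1 = 16·5.606×10^-21 J = 8.970×10^-20 J.
Converting, E_4 = 8.970×10^-20 J / (1.60×10^-19 J/eV) = 0.561 eV.

E_4 = 0.561 eV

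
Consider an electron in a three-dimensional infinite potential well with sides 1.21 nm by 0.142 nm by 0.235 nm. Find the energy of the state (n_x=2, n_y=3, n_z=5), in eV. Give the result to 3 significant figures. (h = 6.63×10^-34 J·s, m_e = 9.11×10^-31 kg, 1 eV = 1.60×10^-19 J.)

For a 3D rectangular well E = (h²/8m_e)·Σ n_i²/L_i² = (6.63×10^-34)²/(8·9.11×10^-31) · [2²/(1.21 nm)² + 3²/(0.142 nm)² + 5²/(0.235 nm)²].
Evaluating gives E = 5.439×10^-17 J = 340 eV.

E = 340 eV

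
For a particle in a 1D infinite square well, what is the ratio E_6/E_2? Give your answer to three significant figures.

9.00

E_n ∝ n², so E_6/E_2 = 6²/2² = 36/4 = 9.00.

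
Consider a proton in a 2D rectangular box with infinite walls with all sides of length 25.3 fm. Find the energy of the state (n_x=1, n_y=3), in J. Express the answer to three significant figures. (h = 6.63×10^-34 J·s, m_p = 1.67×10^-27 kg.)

For a 2D rectangular well E = (h²/8m_p)·Σ n_i²/L_i² = (6.63×10^-34)²/(8·1.67×10^-27) · [1²/(25.3 fm)² + 3²/(25.3 fm)²].
Evaluating gives E = 5.14×10^-13 J.

E = 5.14×10^-13 J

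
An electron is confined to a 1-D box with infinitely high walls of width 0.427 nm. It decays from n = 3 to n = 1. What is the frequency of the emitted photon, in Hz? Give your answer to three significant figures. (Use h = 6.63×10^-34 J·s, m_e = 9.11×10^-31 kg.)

f = 3.99×10^15 Hz

E_1 = h²/(8m_eL²) = 3.308×10^-19 J and ΔE = (3² − 1²)E_1 = 2.646×10^-18 J.
f = ΔE/h = 2.646×10^-18/6.63×10^-34 = 3.99×10^15 Hz.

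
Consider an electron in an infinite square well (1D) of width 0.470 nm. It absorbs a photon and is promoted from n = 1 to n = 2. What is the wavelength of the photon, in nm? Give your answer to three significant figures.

λ = 243 nm

E_1 = h²/(8m_eL²) = 2.727×10^-19 J, so ΔE = (2² − 1²)E_1 = 8.181×10^-19 J.
λ = hc/ΔE = (6.626×10^-34·2.998×10^8)/8.181×10^-19 = 2.43×10^-7 m = 243 nm.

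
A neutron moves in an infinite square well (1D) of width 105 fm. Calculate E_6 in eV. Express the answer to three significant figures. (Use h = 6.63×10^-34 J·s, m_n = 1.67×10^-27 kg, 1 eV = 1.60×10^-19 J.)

For an infinite well E_n = n²h²/(8m_nL²), so E_1 = h²/(8m_nL²) = (6.63×10^-34)²/(8·1.67×10^-27·(1.05×10^-13 m)²) = 2.984×10^-15 J.
Then E_6 = 6²·E_1 = 36·2.984×10^-15 J = 1.074×10^-13 J.
Converting, E_6 = 1.074×10^-13 J / (1.60×10^-19 J/eV) = 6.71×10^5 eV.

E_6 = 6.71×10^5 eV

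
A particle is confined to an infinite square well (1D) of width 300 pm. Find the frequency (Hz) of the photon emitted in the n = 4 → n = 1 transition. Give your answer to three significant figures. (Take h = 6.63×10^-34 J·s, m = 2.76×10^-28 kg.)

f = 5.00×10^13 Hz

E_1 = h²/(8mL²) = 2.212×10^-21 J and ΔE = (4² − 1²)E_1 = 3.318×10^-20 J.
f = ΔE/h = 3.318×10^-20/6.63×10^-34 = 5.00×10^13 Hz.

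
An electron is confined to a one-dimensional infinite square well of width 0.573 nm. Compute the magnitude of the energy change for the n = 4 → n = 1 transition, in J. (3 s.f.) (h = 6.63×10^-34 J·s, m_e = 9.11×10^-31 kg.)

E_1 = h²/(8m_eL²) = 1.837×10^-19 J.
|ΔE| = |4² − 1²|·E_1 = 15·1.837×10^-19 J = 2.76×10^-18 J.

|ΔE| = 2.76×10^-18 J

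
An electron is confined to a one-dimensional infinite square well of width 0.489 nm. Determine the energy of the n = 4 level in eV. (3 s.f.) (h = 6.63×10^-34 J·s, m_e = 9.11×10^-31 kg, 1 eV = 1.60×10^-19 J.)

E_4 = 25.2 eV

For an infinite well E_n = n²h²/(8m_eL²), so E_1 = h²/(8m_eL²) = (6.63×10^-34)²/(8·9.11×10^-31·(4.89×10^-10 m)²) = 2.522×10^-19 J.
Then E_4 = 4²·E_1 = 16·2.522×10^-19 J = 4.035×10^-18 J.
Converting, E_4 = 4.035×10^-18 J / (1.60×10^-19 J/eV) = 25.2 eV.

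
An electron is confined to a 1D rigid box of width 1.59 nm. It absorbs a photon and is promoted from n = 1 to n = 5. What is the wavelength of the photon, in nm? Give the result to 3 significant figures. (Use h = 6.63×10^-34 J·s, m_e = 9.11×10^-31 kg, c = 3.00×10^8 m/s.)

λ = 347 nm

E_1 = h²/(8m_eL²) = 2.386×10^-20 J, so ΔE = (5² − 1²)E_1 = 5.726×10^-19 J.
λ = hc/ΔE = (6.63×10^-34·3.00×10^8)/5.726×10^-19 = 3.47×10^-7 m = 347 nm.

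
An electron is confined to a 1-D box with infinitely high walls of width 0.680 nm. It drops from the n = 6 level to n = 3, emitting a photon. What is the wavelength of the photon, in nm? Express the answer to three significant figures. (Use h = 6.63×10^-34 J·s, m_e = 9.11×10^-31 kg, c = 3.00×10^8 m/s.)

λ = 56.5 nm

E_1 = h²/(8m_eL²) = 1.304×10^-19 J, so ΔE = (6² − 3²)E_1 = 3.521×10^-18 J.
λ = hc/ΔE = (6.63×10^-34·3.00×10^8)/3.521×10^-18 = 5.65×10^-8 m = 56.5 nm.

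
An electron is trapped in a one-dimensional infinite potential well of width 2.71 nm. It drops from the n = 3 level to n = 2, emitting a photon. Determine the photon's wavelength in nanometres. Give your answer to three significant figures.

E_1 = h²/(8m_eL²) = 8.204×10^-21 J, so ΔE = (3² − 2²)E_1 = 4.102×10^-20 J.
λ = hc/ΔE = (6.626×10^-34·2.998×10^8)/4.102×10^-20 = 4.84×10^-6 m = 4.84×10^3 nm.

λ = 4.84×10^3 nm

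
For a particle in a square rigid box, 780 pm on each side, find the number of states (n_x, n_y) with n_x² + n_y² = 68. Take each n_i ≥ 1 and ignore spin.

The level has n_x² + n_y² = 68. The ordered positive-integer solutions are (2, 8), (8, 2).
That gives 2 states.

degeneracy = 2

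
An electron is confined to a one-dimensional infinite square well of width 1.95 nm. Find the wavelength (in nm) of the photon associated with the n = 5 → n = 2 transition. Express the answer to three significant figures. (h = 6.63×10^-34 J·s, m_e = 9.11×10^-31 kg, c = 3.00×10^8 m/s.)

E_1 = h²/(8m_eL²) = 1.586×10^-20 J, so ΔE = (5² − 2²)E_1 = 3.331×10^-19 J.
λ = hc/ΔE = (6.63×10^-34·3.00×10^8)/3.331×10^-19 = 5.97×10^-7 m = 597 nm.

λ = 597 nm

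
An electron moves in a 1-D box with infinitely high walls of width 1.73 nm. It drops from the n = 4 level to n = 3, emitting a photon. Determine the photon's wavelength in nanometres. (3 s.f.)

λ = 1.41×10^3 nm

E_1 = h²/(8m_eL²) = 2.013×10^-20 J, so ΔE = (4² − 3²)E_1 = 1.409×10^-19 J.
λ = hc/ΔE = (6.626×10^-34·2.998×10^8)/1.409×10^-19 = 1.41×10^-6 m = 1.41×10^3 nm.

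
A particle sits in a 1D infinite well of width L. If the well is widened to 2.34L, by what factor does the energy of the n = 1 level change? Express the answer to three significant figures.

0.183

E_n ∝ 1/L², so the energy scales by 1/2.34² = 0.183.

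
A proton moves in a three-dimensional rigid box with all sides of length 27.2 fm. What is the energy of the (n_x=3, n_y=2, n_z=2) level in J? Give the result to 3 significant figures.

E = 7.54×10^-13 J

For a 3D rectangular well E = (h²/8m_p)·Σ n_i²/L_i² = (6.626×10^-34)²/(8·1.673×10^-27) · [3²/(27.2 fm)² + 2²/(27.2 fm)² + 2²/(27.2 fm)²].
Evaluating gives E = 7.54×10^-13 J.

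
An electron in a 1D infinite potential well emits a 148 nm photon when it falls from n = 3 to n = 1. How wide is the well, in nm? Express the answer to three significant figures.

L = 0.599 nm

The photon carries ΔE = hc/λ = 6.626×10^-34·2.998×10^8/1.48×10^-7 m = 1.342×10^-18 J.
Since ΔE = (3² − 1²)E_1, E_1 = 1.678×10^-19 J, and L = h/√(8m_eE_1) = 5.99×10^-10 m = 0.599 nm.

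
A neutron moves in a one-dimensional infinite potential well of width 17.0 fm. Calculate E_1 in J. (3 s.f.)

For an infinite well E_n = n²h²/(8m_nL²), so E_1 = h²/(8m_nL²) = (6.626×10^-34)²/(8·1.675×10^-27·(1.70×10^-14 m)²) = 1.134×10^-13 J.

E_1 = 1.13×10^-13 J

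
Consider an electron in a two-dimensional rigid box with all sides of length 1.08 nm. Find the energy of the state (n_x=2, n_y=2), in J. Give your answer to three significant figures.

For a 2D rectangular well E = (h²/8m_e)·Σ n_i²/L_i² = (6.626×10^-34)²/(8·9.109×10^-31) · [2²/(1.08 nm)² + 2²/(1.08 nm)²].
Evaluating gives E = 4.13×10^-19 J.

E = 4.13×10^-19 J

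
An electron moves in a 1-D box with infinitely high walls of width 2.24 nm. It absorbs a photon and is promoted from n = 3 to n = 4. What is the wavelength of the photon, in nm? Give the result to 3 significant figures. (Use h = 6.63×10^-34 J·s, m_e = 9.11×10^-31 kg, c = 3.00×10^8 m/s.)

λ = 2.36×10^3 nm

E_1 = h²/(8m_eL²) = 1.202×10^-20 J, so ΔE = (4² − 3²)E_1 = 8.414×10^-20 J.
λ = hc/ΔE = (6.63×10^-34·3.00×10^8)/8.414×10^-20 = 2.36×10^-6 m = 2.36×10^3 nm.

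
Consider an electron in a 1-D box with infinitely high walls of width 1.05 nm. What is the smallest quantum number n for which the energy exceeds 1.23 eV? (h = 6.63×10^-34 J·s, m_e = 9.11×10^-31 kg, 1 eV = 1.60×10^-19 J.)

E_1 = h²/(8m_eL²) = 5.471×10^-20 J = 0.3419 eV.
Need n² > 1.23/0.3419 = 3.598, i.e. n > 1.897.
The smallest integer satisfying this is n = 2.

n = 2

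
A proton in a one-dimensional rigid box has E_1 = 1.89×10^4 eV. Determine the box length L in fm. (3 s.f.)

L = 104 fm

From E_n = n²h²/(8m_pL²), L = n·h/√(8m_pE_n).
E_1 = 1.89×10^4 eV = 3.028×10^-15 J, so L = 1·6.626×10^-34/√(8·1.673×10^-27·3.028×10^-15) = 1.04×10^-13 m = 104 fm.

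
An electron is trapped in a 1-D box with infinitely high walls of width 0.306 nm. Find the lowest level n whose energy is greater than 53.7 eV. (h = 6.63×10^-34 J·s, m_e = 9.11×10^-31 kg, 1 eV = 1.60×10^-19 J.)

E_1 = h²/(8m_eL²) = 6.441×10^-19 J = 4.026 eV.
Need n² > 53.7/4.026 = 13.34, i.e. n > 3.652.
The smallest integer satisfying this is n = 4.

n = 4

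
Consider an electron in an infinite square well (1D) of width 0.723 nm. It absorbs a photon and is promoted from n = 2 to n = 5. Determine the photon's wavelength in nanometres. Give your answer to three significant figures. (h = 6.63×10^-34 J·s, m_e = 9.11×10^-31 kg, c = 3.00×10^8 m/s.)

λ = 82.1 nm

E_1 = h²/(8m_eL²) = 1.154×10^-19 J, so ΔE = (5² − 2²)E_1 = 2.423×10^-18 J.
λ = hc/ΔE = (6.63×10^-34·3.00×10^8)/2.423×10^-18 = 8.21×10^-8 m = 82.1 nm.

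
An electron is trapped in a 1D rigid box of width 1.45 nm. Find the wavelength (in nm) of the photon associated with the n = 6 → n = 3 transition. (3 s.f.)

E_1 = h²/(8m_eL²) = 2.866×10^-20 J, so ΔE = (6² − 3²)E_1 = 7.738×10^-19 J.
λ = hc/ΔE = (6.626×10^-34·2.998×10^8)/7.738×10^-19 = 2.57×10^-7 m = 257 nm.

λ = 257 nm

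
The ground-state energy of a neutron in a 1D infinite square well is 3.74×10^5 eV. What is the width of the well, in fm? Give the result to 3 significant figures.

From E_n = n²h²/(8m_nL²), L = n·h/√(8m_nE_n).
E_1 = 3.74×10^5 eV = 5.991×10^-14 J, so L = 1·6.626×10^-34/√(8·1.675×10^-27·5.991×10^-14) = 2.34×10^-14 m = 23.4 fm.

L = 23.4 fm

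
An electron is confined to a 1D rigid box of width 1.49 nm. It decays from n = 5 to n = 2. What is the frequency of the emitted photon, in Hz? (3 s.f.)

E_1 = h²/(8m_eL²) = 2.714×10^-20 J and ΔE = (5² − 2²)E_1 = 5.699×10^-19 J.
f = ΔE/h = 5.699×10^-19/6.626×10^-34 = 8.60×10^14 Hz.

f = 8.60×10^14 Hz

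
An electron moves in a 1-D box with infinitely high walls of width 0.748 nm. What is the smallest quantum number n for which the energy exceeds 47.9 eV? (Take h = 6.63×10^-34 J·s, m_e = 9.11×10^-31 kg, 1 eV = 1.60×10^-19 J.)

E_1 = h²/(8m_eL²) = 1.078×10^-19 J = 0.6738 eV.
Need n² > 47.9/0.6738 = 71.09, i.e. n > 8.431.
The smallest integer satisfying this is n = 9.

n = 9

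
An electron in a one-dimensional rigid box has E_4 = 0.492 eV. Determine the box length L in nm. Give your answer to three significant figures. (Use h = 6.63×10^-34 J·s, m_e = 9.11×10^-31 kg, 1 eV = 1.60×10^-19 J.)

From E_n = n²h²/(8m_eL²), L = n·h/√(8m_eE_n).
E_4 = 0.492 eV = 7.872×10^-20 J, so L = 4·6.63×10^-34/√(8·9.11×10^-31·7.872×10^-20) = 3.50×10^-9 m = 3.50 nm.

L = 3.50 nm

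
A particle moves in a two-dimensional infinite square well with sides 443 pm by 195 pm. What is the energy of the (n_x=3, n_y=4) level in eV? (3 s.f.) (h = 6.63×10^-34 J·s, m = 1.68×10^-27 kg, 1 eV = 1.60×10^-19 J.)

E = 0.0954 eV

For a 2D rectangular well E = (h²/8m)·Σ n_i²/L_i² = (6.63×10^-34)²/(8·1.68×10^-27) · [3²/(443 pm)² + 4²/(195 pm)²].
Evaluating gives E = 1.526×10^-20 J = 0.0954 eV.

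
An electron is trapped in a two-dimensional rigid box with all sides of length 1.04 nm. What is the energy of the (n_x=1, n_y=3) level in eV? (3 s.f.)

For a 2D rectangular well E = (h²/8m_e)·Σ n_i²/L_i² = (6.626×10^-34)²/(8·9.109×10^-31) · [1²/(1.04 nm)² + 3²/(1.04 nm)²].
Evaluating gives E = 5.570×10^-19 J = 3.48 eV.

E = 3.48 eV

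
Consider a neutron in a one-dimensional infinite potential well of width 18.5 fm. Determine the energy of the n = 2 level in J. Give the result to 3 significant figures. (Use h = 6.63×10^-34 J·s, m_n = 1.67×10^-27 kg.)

E_2 = 3.85×10^-13 J

For an infinite well E_n = n²h²/(8m_nL²), so E_1 = h²/(8m_nL²) = (6.63×10^-34)²/(8·1.67×10^-27·(1.85×10^-14 m)²) = 9.613×10^-14 J.
Then E_2 = 2²·E_1 = 4·9.613×10^-14 J = 3.85×10^-13 J.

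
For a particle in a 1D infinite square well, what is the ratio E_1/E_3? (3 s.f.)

E_n ∝ n², so E_1/E_3 = 1²/3² = 1/9 = 0.111.

0.111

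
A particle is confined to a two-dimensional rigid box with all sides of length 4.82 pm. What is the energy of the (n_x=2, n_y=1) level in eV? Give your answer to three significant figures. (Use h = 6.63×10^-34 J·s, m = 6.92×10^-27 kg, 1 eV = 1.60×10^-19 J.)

E = 10.7 eV

For a 2D rectangular well E = (h²/8m)·Σ n_i²/L_i² = (6.63×10^-34)²/(8·6.92×10^-27) · [2²/(4.82 pm)² + 1²/(4.82 pm)²].
Evaluating gives E = 1.709×10^-18 J = 10.7 eV.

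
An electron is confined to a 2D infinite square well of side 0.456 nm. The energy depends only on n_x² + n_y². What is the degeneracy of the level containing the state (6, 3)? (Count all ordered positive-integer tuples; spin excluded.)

The level has n_x² + n_y² = 45. The ordered positive-integer solutions are (3, 6), (6, 3).
That gives 2 states.

degeneracy = 2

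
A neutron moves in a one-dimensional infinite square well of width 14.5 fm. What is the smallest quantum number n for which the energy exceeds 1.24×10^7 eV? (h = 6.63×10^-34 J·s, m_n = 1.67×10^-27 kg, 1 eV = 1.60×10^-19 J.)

E_1 = h²/(8m_nL²) = 1.565×10^-13 J = 9.781×10^5 eV.
Need n² > 1.24×10^7/9.781×10^5 = 12.68, i.e. n > 3.561.
The smallest integer satisfying this is n = 4.

n = 4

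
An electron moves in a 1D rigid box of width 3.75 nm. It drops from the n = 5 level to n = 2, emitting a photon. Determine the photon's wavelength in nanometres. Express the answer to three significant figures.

E_1 = h²/(8m_eL²) = 4.284×10^-21 J, so ΔE = (5² − 2²)E_1 = 8.996×10^-20 J.
λ = hc/ΔE = (6.626×10^-34·2.998×10^8)/8.996×10^-20 = 2.21×10^-6 m = 2.21×10^3 nm.

λ = 2.21×10^3 nm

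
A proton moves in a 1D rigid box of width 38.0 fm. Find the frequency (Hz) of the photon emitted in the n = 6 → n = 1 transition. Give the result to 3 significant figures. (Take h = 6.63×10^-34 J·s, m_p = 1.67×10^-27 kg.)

E_1 = h²/(8m_pL²) = 2.279×10^-14 J and ΔE = (6² − 1²)E_1 = 7.977×10^-13 J.
f = ΔE/h = 7.977×10^-13/6.63×10^-34 = 1.20×10^21 Hz.

f = 1.20×10^21 Hz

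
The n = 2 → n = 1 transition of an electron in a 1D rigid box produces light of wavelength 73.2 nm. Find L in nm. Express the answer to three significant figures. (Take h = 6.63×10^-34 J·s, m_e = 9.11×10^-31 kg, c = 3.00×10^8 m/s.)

L = 0.258 nm

The photon carries ΔE = hc/λ = 6.63×10^-34·3.00×10^8/7.32×10^-8 m = 2.717×10^-18 J.
Since ΔE = (2² − 1²)E_1, E_1 = 9.057×10^-19 J, and L = h/√(8m_eE_1) = 2.58×10^-10 m = 0.258 nm.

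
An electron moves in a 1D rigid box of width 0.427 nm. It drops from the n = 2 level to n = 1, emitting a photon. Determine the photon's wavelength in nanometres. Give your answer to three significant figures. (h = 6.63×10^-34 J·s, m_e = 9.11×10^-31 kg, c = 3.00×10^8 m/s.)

λ = 200 nm

E_1 = h²/(8m_eL²) = 3.308×10^-19 J, so ΔE = (2² − 1²)E_1 = 9.924×10^-19 J.
λ = hc/ΔE = (6.63×10^-34·3.00×10^8)/9.924×10^-19 = 2.00×10^-7 m = 200 nm.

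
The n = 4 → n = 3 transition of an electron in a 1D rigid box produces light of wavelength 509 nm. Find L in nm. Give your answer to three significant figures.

L = 1.04 nm

The photon carries ΔE = hc/λ = 6.626×10^-34·2.998×10^8/5.09×10^-7 m = 3.903×10^-19 J.
Since ΔE = (4² − 3²)E_1, E_1 = 5.576×10^-20 J, and L = h/√(8m_eE_1) = 1.04×10^-9 m = 1.04 nm.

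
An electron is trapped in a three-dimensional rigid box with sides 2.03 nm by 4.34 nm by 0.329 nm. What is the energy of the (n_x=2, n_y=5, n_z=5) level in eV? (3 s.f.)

For a 3D rectangular well E = (h²/8m_e)·Σ n_i²/L_i² = (6.626×10^-34)²/(8·9.109×10^-31) · [2²/(2.03 nm)² + 5²/(4.34 nm)² + 5²/(0.329 nm)²].
Evaluating gives E = 1.405×10^-17 J = 87.7 eV.

E = 87.7 eV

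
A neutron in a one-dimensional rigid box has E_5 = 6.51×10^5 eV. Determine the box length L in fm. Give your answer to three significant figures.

From E_n = n²h²/(8m_nL²), L = n·h/√(8m_nE_n).
E_5 = 6.51×10^5 eV = 1.043×10^-13 J, so L = 5·6.626×10^-34/√(8·1.675×10^-27·1.043×10^-13) = 8.86×10^-14 m = 88.6 fm.

L = 88.6 fm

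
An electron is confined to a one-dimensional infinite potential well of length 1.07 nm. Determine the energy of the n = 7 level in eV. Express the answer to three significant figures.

For an infinite well E_n = n²h²/(8m_eL²), so E_1 = h²/(8m_eL²) = (6.626×10^-34)²/(8·9.109×10^-31·(1.07×10^-9 m)²) = 5.262×10^-20 J.
Then E_7 = 7²·E_1 = 49·5.262×10^-20 J = 2.578×10^-18 J.
Converting, E_7 = 2.578×10^-18 J / (1.602×10^-19 J/eV) = 16.1 eV.

E_7 = 16.1 eV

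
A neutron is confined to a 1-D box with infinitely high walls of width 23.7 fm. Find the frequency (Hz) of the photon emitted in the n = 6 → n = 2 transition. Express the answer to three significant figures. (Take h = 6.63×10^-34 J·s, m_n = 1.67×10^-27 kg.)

f = 2.83×10^21 Hz

E_1 = h²/(8m_nL²) = 5.858×10^-14 J and ΔE = (6² − 2²)E_1 = 1.875×10^-12 J.
f = ΔE/h = 1.875×10^-12/6.63×10^-34 = 2.83×10^21 Hz.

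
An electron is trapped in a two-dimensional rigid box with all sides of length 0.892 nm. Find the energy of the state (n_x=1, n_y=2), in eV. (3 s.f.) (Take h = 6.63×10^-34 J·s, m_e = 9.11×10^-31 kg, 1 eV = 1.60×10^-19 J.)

E = 2.37 eV

For a 2D rectangular well E = (h²/8m_e)·Σ n_i²/L_i² = (6.63×10^-34)²/(8·9.11×10^-31) · [1²/(0.892 nm)² + 2²/(0.892 nm)²].
Evaluating gives E = 3.790×10^-19 J = 2.37 eV.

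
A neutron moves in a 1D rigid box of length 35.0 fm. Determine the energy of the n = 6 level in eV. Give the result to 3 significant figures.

For an infinite well E_n = n²h²/(8m_nL²), so E_1 = h²/(8m_nL²) = (6.626×10^-34)²/(8·1.675×10^-27·(3.50×10^-14 m)²) = 2.675×10^-14 J.
Then E_6 = 6²·E_1 = 36·2.675×10^-14 J = 9.630×10^-13 J.
Converting, E_6 = 9.630×10^-13 J / (1.602×10^-19 J/eV) = 6.01×10^6 eV.

E_6 = 6.01×10^6 eV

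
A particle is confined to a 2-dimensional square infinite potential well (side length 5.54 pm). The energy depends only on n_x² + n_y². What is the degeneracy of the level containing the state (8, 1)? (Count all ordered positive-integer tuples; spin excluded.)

The level has n_x² + n_y² = 65. The ordered positive-integer solutions are (1, 8), (4, 7), (7, 4), (8, 1).
That gives 4 states.

degeneracy = 4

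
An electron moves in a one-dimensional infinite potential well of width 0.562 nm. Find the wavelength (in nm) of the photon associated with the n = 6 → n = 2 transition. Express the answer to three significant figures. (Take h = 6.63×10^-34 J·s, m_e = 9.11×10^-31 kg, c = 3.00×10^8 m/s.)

λ = 32.5 nm

E_1 = h²/(8m_eL²) = 1.910×10^-19 J, so ΔE = (6² − 2²)E_1 = 6.112×10^-18 J.
λ = hc/ΔE = (6.63×10^-34·3.00×10^8)/6.112×10^-18 = 3.25×10^-8 m = 32.5 nm.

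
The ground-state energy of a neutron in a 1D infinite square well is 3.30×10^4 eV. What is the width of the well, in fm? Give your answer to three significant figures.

From E_n = n²h²/(8m_nL²), L = n·h/√(8m_nE_n).
E_1 = 3.30×10^4 eV = 5.287×10^-15 J, so L = 1·6.626×10^-34/√(8·1.675×10^-27·5.287×10^-15) = 7.87×10^-14 m = 78.7 fm.

L = 78.7 fm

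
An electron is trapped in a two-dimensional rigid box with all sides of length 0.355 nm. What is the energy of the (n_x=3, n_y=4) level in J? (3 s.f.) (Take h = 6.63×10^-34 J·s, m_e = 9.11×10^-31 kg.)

E = 1.20×10^-17 J

For a 2D rectangular well E = (h²/8m_e)·Σ n_i²/L_i² = (6.63×10^-34)²/(8·9.11×10^-31) · [3²/(0.355 nm)² + 4²/(0.355 nm)²].
Evaluating gives E = 1.20×10^-17 J.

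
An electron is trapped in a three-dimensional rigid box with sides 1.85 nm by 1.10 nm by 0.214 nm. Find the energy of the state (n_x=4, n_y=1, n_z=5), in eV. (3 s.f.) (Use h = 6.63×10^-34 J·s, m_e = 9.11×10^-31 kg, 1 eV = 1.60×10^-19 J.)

E = 208 eV

For a 3D rectangular well E = (h²/8m_e)·Σ n_i²/L_i² = (6.63×10^-34)²/(8·9.11×10^-31) · [4²/(1.85 nm)² + 1²/(1.10 nm)² + 5²/(0.214 nm)²].
Evaluating gives E = 3.326×10^-17 J = 208 eV.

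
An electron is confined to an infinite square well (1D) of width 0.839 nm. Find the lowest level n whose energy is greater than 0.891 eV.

E_1 = h²/(8m_eL²) = 8.559×10^-20 J = 0.5343 eV.
Need n² > 0.891/0.5343 = 1.668, i.e. n > 1.292.
The smallest integer satisfying this is n = 2.

n = 2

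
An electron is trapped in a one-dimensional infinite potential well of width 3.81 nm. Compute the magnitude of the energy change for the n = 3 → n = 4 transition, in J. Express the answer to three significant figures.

E_1 = h²/(8m_eL²) = 4.150×10^-21 J.
|ΔE| = |3² − 4²|·E_1 = 7·4.150×10^-21 J = 2.91×10^-20 J.

|ΔE| = 2.91×10^-20 J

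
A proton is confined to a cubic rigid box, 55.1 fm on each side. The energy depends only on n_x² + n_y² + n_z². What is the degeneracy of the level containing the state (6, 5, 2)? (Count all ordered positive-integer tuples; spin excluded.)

The level has n_x² + n_y² + n_z² = 65. The ordered positive-integer solutions are (2, 5, 6), (2, 6, 5), (5, 2, 6), (5, 6, 2), (6, 2, 5), (6, 5, 2).
That gives 6 states.

degeneracy = 6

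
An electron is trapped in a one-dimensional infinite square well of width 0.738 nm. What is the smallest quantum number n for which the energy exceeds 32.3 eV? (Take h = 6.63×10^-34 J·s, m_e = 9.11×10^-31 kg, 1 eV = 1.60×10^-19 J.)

n = 7

E_1 = h²/(8m_eL²) = 1.107×10^-19 J = 0.6919 eV.
Need n² > 32.3/0.6919 = 46.68, i.e. n > 6.832.
The smallest integer satisfying this is n = 7.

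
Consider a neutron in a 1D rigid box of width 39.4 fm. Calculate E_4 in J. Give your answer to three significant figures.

E_4 = 3.38×10^-13 J

For an infinite well E_n = n²h²/(8m_nL²), so E_1 = h²/(8m_nL²) = (6.626×10^-34)²/(8·1.675×10^-27·(3.94×10^-14 m)²) = 2.111×10^-14 J.
Then E_4 = 4²·E_1 = 16·2.111×10^-14 J = 3.38×10^-13 J.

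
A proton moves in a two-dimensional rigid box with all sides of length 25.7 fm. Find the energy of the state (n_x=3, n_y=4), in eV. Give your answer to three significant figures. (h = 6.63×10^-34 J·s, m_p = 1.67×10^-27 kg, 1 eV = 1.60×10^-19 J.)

E = 7.78×10^6 eV

For a 2D rectangular well E = (h²/8m_p)·Σ n_i²/L_i² = (6.63×10^-34)²/(8·1.67×10^-27) · [3²/(25.7 fm)² + 4²/(25.7 fm)²].
Evaluating gives E = 1.245×10^-12 J = 7.78×10^6 eV.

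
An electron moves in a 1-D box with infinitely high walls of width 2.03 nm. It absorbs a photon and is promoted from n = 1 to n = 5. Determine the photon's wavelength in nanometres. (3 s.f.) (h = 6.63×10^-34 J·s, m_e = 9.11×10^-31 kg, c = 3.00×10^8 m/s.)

E_1 = h²/(8m_eL²) = 1.464×10^-20 J, so ΔE = (5² − 1²)E_1 = 3.514×10^-19 J.
λ = hc/ΔE = (6.63×10^-34·3.00×10^8)/3.514×10^-19 = 5.66×10^-7 m = 566 nm.

λ = 566 nm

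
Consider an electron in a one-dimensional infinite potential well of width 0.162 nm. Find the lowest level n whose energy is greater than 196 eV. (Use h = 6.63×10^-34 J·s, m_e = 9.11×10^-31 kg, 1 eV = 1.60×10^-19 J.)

E_1 = h²/(8m_eL²) = 2.298×10^-18 J = 14.36 eV.
Need n² > 196/14.36 = 13.65, i.e. n > 3.695.
The smallest integer satisfying this is n = 4.

n = 4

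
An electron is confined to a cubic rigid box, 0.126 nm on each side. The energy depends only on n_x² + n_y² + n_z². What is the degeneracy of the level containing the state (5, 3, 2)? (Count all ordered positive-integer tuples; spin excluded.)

The level has n_x² + n_y² + n_z² = 38. The ordered positive-integer solutions are (1, 1, 6), (1, 6, 1), (2, 3, 5), (2, 5, 3), (3, 2, 5), (3, 5, 2), (5, 2, 3), (5, 3, 2), (6, 1, 1).
That gives 9 states.

degeneracy = 9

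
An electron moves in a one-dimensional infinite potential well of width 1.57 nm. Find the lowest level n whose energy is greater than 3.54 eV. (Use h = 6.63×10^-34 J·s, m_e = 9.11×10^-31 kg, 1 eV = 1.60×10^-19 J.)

n = 5

E_1 = h²/(8m_eL²) = 2.447×10^-20 J = 0.1529 eV.
Need n² > 3.54/0.1529 = 23.15, i.e. n > 4.811.
The smallest integer satisfying this is n = 5.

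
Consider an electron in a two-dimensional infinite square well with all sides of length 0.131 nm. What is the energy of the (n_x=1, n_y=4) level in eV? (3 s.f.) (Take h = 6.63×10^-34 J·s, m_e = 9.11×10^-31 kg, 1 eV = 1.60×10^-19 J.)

E = 373 eV

For a 2D rectangular well E = (h²/8m_e)·Σ n_i²/L_i² = (6.63×10^-34)²/(8·9.11×10^-31) · [1²/(0.131 nm)² + 4²/(0.131 nm)²].
Evaluating gives E = 5.975×10^-17 J = 373 eV.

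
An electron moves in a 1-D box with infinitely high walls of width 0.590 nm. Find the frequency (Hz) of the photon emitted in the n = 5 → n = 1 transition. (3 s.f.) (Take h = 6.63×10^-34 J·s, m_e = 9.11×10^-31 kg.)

f = 6.27×10^15 Hz

E_1 = h²/(8m_eL²) = 1.733×10^-19 J and ΔE = (5² − 1²)E_1 = 4.159×10^-18 J.
f = ΔE/h = 4.159×10^-18/6.63×10^-34 = 6.27×10^15 Hz.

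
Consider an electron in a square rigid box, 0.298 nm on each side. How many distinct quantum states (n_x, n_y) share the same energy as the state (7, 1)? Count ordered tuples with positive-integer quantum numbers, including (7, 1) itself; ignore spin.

The level has n_x² + n_y² = 50. The ordered positive-integer solutions are (1, 7), (5, 5), (7, 1).
That gives 3 states.

degeneracy = 3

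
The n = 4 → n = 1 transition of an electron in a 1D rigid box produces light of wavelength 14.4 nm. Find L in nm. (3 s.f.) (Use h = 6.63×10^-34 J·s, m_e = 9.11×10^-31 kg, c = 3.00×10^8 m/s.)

L = 0.256 nm

The photon carries ΔE = hc/λ = 6.63×10^-34·3.00×10^8/1.44×10^-8 m = 1.381×10^-17 J.
Since ΔE = (4² − 1²)E_1, E_1 = 9.207×10^-19 J, and L = h/√(8m_eE_1) = 2.56×10^-10 m = 0.256 nm.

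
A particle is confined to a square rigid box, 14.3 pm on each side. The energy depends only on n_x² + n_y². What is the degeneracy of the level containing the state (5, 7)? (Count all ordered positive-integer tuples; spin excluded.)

degeneracy = 2

The level has n_x² + n_y² = 74. The ordered positive-integer solutions are (5, 7), (7, 5).
That gives 2 states.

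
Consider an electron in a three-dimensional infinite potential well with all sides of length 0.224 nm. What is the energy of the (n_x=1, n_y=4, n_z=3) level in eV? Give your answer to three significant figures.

For a 3D rectangular well E = (h²/8m_e)·Σ n_i²/L_i² = (6.626×10^-34)²/(8·9.109×10^-31) · [1²/(0.224 nm)² + 4²/(0.224 nm)² + 3²/(0.224 nm)²].
Evaluating gives E = 3.122×10^-17 J = 195 eV.

E = 195 eV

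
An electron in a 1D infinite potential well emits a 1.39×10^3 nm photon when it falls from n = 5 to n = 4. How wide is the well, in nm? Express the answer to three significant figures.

The photon carries ΔE = hc/λ = 6.626×10^-34·2.998×10^8/1.39×10^-6 m = 1.429×10^-19 J.
Since ΔE = (5² − 4²)E_1, E_1 = 1.588×10^-20 J, and L = h/√(8m_eE_1) = 1.95×10^-9 m = 1.95 nm.

L = 1.95 nm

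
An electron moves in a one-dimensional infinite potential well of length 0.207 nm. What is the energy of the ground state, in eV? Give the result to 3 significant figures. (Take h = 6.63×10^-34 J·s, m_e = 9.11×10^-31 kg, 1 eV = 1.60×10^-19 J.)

E_1 = 8.80 eV

For an infinite well E_n = n²h²/(8m_eL²), so E_1 = h²/(8m_eL²) = (6.63×10^-34)²/(8·9.11×10^-31·(2.07×10^-10 m)²) = 1.408×10^-18 J.
Converting, E_1 = 1.408×10^-18 J / (1.60×10^-19 J/eV) = 8.80 eV.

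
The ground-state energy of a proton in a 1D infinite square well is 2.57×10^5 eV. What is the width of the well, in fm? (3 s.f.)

L = 28.2 fm

From E_n = n²h²/(8m_pL²), L = n·h/√(8m_pE_n).
E_1 = 2.57×10^5 eV = 4.117×10^-14 J, so L = 1·6.626×10^-34/√(8·1.673×10^-27·4.117×10^-14) = 2.82×10^-14 m = 28.2 fm.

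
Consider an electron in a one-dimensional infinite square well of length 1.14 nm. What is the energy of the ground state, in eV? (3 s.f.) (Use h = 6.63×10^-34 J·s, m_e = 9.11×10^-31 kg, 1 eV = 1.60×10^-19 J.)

For an infinite well E_n = n²h²/(8m_eL²), so E_1 = h²/(8m_eL²) = (6.63×10^-34)²/(8·9.11×10^-31·(1.14×10^-9 m)²) = 4.641×10^-20 J.
Converting, E_1 = 4.641×10^-20 J / (1.60×10^-19 J/eV) = 0.290 eV.

E_1 = 0.290 eV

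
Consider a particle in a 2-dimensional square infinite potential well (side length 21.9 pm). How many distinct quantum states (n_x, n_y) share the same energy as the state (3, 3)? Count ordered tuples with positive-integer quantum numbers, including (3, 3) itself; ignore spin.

The level has n_x² + n_y² = 18. The ordered positive-integer solutions are (3, 3).
That gives 1 state.

degeneracy = 1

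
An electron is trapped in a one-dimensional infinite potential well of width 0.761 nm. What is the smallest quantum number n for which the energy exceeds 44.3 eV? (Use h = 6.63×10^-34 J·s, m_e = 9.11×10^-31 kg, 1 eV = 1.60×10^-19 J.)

E_1 = h²/(8m_eL²) = 1.041×10^-19 J = 0.6506 eV.
Need n² > 44.3/0.6506 = 68.09, i.e. n > 8.252.
The smallest integer satisfying this is n = 9.

n = 9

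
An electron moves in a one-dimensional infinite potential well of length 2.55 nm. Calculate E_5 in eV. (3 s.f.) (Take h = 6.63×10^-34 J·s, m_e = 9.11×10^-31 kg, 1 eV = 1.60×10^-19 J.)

For an infinite well E_n = n²h²/(8m_eL²), so E_1 = h²/(8m_eL²) = (6.63×10^-34)²/(8·9.11×10^-31·(2.55×10^-9 m)²) = 9.276×10^-21 J.
Then E_5 = 5²·E_1 = 25·9.276×10^-21 J = 2.319×10^-19 J.
Converting, E_5 = 2.319×10^-19 J / (1.60×10^-19 J/eV) = 1.45 eV.

E_5 = 1.45 eV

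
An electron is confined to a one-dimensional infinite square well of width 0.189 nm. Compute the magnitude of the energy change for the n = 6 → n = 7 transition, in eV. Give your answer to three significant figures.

|ΔE| = 137 eV

E_1 = h²/(8m_eL²) = 1.687×10^-18 J.
|ΔE| = |6² − 7²|·E_1 = 13·1.687×10^-18 J = 2.193×10^-17 J = 137 eV.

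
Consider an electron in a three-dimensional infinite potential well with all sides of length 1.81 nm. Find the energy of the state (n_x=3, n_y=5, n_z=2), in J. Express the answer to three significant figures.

For a 3D rectangular well E = (h²/8m_e)·Σ n_i²/L_i² = (6.626×10^-34)²/(8·9.109×10^-31) · [3²/(1.81 nm)² + 5²/(1.81 nm)² + 2²/(1.81 nm)²].
Evaluating gives E = 6.99×10^-19 J.

E = 6.99×10^-19 J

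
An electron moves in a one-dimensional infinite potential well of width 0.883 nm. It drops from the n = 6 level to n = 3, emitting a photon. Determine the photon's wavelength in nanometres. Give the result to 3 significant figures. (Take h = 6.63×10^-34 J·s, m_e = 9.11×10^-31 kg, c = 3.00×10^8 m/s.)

E_1 = h²/(8m_eL²) = 7.736×10^-20 J, so ΔE = (6² − 3²)E_1 = 2.089×10^-18 J.
λ = hc/ΔE = (6.63×10^-34·3.00×10^8)/2.089×10^-18 = 9.52×10^-8 m = 95.2 nm.

λ = 95.2 nm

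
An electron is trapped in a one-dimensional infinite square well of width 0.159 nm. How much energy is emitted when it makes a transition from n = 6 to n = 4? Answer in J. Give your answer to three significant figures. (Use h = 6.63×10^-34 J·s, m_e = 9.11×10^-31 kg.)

E_1 = h²/(8m_eL²) = 2.386×10^-18 J.
|ΔE| = |6² − 4²|·E_1 = 20·2.386×10^-18 J = 4.77×10^-17 J.

|ΔE| = 4.77×10^-17 J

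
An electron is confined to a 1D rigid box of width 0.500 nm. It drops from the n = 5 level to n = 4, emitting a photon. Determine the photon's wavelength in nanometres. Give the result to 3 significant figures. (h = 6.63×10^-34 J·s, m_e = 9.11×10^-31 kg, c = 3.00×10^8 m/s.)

λ = 91.6 nm

E_1 = h²/(8m_eL²) = 2.413×10^-19 J, so ΔE = (5² − 4²)E_1 = 2.172×10^-18 J.
λ = hc/ΔE = (6.63×10^-34·3.00×10^8)/2.172×10^-18 = 9.16×10^-8 m = 91.6 nm.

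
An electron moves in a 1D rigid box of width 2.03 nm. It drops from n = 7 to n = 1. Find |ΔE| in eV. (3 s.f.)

|ΔE| = 4.38 eV

E_1 = h²/(8m_eL²) = 1.462×10^-20 J.
|ΔE| = |7² − 1²|·E_1 = 48·1.462×10^-20 J = 7.018×10^-19 J = 4.38 eV.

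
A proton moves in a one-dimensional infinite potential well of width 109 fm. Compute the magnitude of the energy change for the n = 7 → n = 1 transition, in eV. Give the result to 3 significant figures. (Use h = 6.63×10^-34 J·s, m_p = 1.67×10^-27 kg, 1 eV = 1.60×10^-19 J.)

E_1 = h²/(8m_pL²) = 2.769×10^-15 J.
|ΔE| = |7² − 1²|·E_1 = 48·2.769×10^-15 J = 1.329×10^-13 J = 8.31×10^5 eV.

|ΔE| = 8.31×10^5 eV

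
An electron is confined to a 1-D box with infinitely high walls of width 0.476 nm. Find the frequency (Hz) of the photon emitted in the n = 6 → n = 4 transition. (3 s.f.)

f = 8.03×10^15 Hz

E_1 = h²/(8m_eL²) = 2.659×10^-19 J and ΔE = (6² − 4²)E_1 = 5.318×10^-18 J.
f = ΔE/h = 5.318×10^-18/6.626×10^-34 = 8.03×10^15 Hz.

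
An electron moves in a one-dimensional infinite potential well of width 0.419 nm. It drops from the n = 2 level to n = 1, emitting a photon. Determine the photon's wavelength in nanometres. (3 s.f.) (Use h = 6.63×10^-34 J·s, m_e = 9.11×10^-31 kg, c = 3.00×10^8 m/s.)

E_1 = h²/(8m_eL²) = 3.436×10^-19 J, so ΔE = (2² − 1²)E_1 = 1.031×10^-18 J.
λ = hc/ΔE = (6.63×10^-34·3.00×10^8)/1.031×10^-18 = 1.93×10^-7 m = 193 nm.

λ = 193 nm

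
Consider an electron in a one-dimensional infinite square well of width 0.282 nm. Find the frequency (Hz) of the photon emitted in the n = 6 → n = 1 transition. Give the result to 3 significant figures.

E_1 = h²/(8m_eL²) = 7.576×10^-19 J and ΔE = (6² − 1²)E_1 = 2.652×10^-17 J.
f = ΔE/h = 2.652×10^-17/6.626×10^-34 = 4.00×10^16 Hz.

f = 4.00×10^16 Hz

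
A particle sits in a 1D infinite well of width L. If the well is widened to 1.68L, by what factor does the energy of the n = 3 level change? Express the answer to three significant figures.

0.354

E_n ∝ 1/L², so the energy scales by 1/1.68² = 0.354.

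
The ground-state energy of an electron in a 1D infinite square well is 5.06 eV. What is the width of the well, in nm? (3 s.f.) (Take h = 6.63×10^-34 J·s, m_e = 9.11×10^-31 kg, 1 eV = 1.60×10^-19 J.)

From E_n = n²h²/(8m_eL²), L = n·h/√(8m_eE_n).
E_1 = 5.06 eV = 8.096×10^-19 J, so L = 1·6.63×10^-34/√(8·9.11×10^-31·8.096×10^-19) = 2.73×10^-10 m = 0.273 nm.

L = 0.273 nm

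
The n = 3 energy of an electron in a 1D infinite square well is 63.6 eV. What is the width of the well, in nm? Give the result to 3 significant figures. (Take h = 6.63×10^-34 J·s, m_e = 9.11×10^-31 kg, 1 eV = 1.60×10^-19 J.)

From E_n = n²h²/(8m_eL²), L = n·h/√(8m_eE_n).
E_3 = 63.6 eV = 1.018×10^-17 J, so L = 3·6.63×10^-34/√(8·9.11×10^-31·1.018×10^-17) = 2.31×10^-10 m = 0.231 nm.

L = 0.231 nm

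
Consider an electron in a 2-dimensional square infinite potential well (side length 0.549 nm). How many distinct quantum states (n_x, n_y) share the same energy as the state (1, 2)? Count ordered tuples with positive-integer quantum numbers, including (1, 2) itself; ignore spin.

The level has n_x² + n_y² = 5. The ordered positive-integer solutions are (1, 2), (2, 1).
That gives 2 states.

degeneracy = 2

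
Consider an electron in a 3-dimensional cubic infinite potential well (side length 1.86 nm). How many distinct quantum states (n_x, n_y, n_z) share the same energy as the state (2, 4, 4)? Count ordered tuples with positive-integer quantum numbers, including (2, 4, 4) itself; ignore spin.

The level has n_x² + n_y² + n_z² = 36. The ordered positive-integer solutions are (2, 4, 4), (4, 2, 4), (4, 4, 2).
That gives 3 states.

degeneracy = 3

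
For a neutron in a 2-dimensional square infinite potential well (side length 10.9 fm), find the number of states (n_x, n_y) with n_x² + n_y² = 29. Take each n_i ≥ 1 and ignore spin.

The level has n_x² + n_y² = 29. The ordered positive-integer solutions are (2, 5), (5, 2).
That gives 2 states.

degeneracy = 2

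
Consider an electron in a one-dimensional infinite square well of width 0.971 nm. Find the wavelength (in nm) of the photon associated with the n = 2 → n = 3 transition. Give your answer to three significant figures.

λ = 622 nm

E_1 = h²/(8m_eL²) = 6.390×10^-20 J, so ΔE = (3² − 2²)E_1 = 3.195×10^-19 J.
λ = hc/ΔE = (6.626×10^-34·2.998×10^8)/3.195×10^-19 = 6.22×10^-7 m = 622 nm.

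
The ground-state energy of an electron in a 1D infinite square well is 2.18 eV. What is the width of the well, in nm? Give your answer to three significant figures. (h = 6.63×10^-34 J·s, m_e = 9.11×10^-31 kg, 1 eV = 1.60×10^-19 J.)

From E_n = n²h²/(8m_eL²), L = n·h/√(8m_eE_n).
E_1 = 2.18 eV = 3.488×10^-19 J, so L = 1·6.63×10^-34/√(8·9.11×10^-31·3.488×10^-19) = 4.16×10^-10 m = 0.416 nm.

L = 0.416 nm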